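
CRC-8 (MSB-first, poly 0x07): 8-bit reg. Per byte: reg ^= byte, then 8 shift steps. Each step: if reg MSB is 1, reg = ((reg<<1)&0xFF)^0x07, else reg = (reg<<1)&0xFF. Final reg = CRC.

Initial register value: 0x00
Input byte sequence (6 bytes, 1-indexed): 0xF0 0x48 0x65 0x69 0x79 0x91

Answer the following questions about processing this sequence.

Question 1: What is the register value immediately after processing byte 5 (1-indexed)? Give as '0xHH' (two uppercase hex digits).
After byte 1 (0xF0): reg=0xDE
After byte 2 (0x48): reg=0xEB
After byte 3 (0x65): reg=0xA3
After byte 4 (0x69): reg=0x78
After byte 5 (0x79): reg=0x07

Answer: 0x07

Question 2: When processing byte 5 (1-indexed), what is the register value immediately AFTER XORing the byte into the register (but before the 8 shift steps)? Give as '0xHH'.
Answer: 0x01

Derivation:
Register before byte 5: 0x78
Byte 5: 0x79
0x78 XOR 0x79 = 0x01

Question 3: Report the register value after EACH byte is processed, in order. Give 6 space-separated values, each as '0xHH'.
0xDE 0xEB 0xA3 0x78 0x07 0xEB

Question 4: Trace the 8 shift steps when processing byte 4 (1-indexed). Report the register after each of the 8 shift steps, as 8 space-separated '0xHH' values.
After byte 1 (0xF0): reg=0xDE
After byte 2 (0x48): reg=0xEB
After byte 3 (0x65): reg=0xA3
Register before byte 4: 0xA3
After XOR with byte 0x69: 0xCA

Answer: 0x93 0x21 0x42 0x84 0x0F 0x1E 0x3C 0x78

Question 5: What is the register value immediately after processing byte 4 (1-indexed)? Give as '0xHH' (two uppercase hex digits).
Answer: 0x78

Derivation:
After byte 1 (0xF0): reg=0xDE
After byte 2 (0x48): reg=0xEB
After byte 3 (0x65): reg=0xA3
After byte 4 (0x69): reg=0x78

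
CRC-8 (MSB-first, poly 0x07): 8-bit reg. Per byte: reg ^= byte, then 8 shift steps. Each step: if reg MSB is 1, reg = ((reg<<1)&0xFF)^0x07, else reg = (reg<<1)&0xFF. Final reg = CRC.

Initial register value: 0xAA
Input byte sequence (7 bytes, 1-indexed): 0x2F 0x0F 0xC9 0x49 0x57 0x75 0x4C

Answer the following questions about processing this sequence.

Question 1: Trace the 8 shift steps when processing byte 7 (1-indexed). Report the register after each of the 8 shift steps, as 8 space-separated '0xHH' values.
Answer: 0x0B 0x16 0x2C 0x58 0xB0 0x67 0xCE 0x9B

Derivation:
After byte 1 (0x2F): reg=0x92
After byte 2 (0x0F): reg=0xDA
After byte 3 (0xC9): reg=0x79
After byte 4 (0x49): reg=0x90
After byte 5 (0x57): reg=0x5B
After byte 6 (0x75): reg=0xCA
Register before byte 7: 0xCA
After XOR with byte 0x4C: 0x86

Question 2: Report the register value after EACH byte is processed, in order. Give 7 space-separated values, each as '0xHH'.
0x92 0xDA 0x79 0x90 0x5B 0xCA 0x9B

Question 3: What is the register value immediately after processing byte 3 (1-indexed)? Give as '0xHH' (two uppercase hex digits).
Answer: 0x79

Derivation:
After byte 1 (0x2F): reg=0x92
After byte 2 (0x0F): reg=0xDA
After byte 3 (0xC9): reg=0x79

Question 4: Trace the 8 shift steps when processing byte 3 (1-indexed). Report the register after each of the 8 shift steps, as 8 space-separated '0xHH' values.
Answer: 0x26 0x4C 0x98 0x37 0x6E 0xDC 0xBF 0x79

Derivation:
After byte 1 (0x2F): reg=0x92
After byte 2 (0x0F): reg=0xDA
Register before byte 3: 0xDA
After XOR with byte 0xC9: 0x13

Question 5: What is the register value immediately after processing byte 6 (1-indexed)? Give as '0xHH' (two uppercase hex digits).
Answer: 0xCA

Derivation:
After byte 1 (0x2F): reg=0x92
After byte 2 (0x0F): reg=0xDA
After byte 3 (0xC9): reg=0x79
After byte 4 (0x49): reg=0x90
After byte 5 (0x57): reg=0x5B
After byte 6 (0x75): reg=0xCA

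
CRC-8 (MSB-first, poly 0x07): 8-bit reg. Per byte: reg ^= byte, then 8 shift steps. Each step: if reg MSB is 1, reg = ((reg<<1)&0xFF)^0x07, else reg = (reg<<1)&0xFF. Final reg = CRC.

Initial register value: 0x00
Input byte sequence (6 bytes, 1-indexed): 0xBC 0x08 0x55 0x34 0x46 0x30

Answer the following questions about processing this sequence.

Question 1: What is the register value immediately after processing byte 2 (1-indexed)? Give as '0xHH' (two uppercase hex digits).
Answer: 0x8B

Derivation:
After byte 1 (0xBC): reg=0x3D
After byte 2 (0x08): reg=0x8B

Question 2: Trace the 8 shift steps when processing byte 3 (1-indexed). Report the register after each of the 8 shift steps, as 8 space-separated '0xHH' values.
After byte 1 (0xBC): reg=0x3D
After byte 2 (0x08): reg=0x8B
Register before byte 3: 0x8B
After XOR with byte 0x55: 0xDE

Answer: 0xBB 0x71 0xE2 0xC3 0x81 0x05 0x0A 0x14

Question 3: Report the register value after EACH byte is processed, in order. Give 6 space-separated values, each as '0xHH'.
0x3D 0x8B 0x14 0xE0 0x7B 0xF6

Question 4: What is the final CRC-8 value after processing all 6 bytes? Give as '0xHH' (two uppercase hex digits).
Answer: 0xF6

Derivation:
After byte 1 (0xBC): reg=0x3D
After byte 2 (0x08): reg=0x8B
After byte 3 (0x55): reg=0x14
After byte 4 (0x34): reg=0xE0
After byte 5 (0x46): reg=0x7B
After byte 6 (0x30): reg=0xF6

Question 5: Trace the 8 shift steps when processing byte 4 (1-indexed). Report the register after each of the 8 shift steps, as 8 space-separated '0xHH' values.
Answer: 0x40 0x80 0x07 0x0E 0x1C 0x38 0x70 0xE0

Derivation:
After byte 1 (0xBC): reg=0x3D
After byte 2 (0x08): reg=0x8B
After byte 3 (0x55): reg=0x14
Register before byte 4: 0x14
After XOR with byte 0x34: 0x20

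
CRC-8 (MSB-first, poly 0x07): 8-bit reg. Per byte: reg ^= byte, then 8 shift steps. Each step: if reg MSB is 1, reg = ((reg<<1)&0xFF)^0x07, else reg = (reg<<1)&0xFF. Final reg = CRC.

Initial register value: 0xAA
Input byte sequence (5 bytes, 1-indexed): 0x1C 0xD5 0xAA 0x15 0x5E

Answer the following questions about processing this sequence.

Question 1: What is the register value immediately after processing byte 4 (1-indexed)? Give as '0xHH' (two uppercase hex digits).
After byte 1 (0x1C): reg=0x0B
After byte 2 (0xD5): reg=0x14
After byte 3 (0xAA): reg=0x33
After byte 4 (0x15): reg=0xF2

Answer: 0xF2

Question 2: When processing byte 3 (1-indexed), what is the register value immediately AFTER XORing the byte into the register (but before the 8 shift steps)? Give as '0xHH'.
Answer: 0xBE

Derivation:
Register before byte 3: 0x14
Byte 3: 0xAA
0x14 XOR 0xAA = 0xBE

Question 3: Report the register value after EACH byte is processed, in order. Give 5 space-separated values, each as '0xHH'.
0x0B 0x14 0x33 0xF2 0x4D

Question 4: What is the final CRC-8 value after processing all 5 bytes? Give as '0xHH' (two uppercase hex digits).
After byte 1 (0x1C): reg=0x0B
After byte 2 (0xD5): reg=0x14
After byte 3 (0xAA): reg=0x33
After byte 4 (0x15): reg=0xF2
After byte 5 (0x5E): reg=0x4D

Answer: 0x4D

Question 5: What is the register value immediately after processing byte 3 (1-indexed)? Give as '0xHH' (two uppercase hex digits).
After byte 1 (0x1C): reg=0x0B
After byte 2 (0xD5): reg=0x14
After byte 3 (0xAA): reg=0x33

Answer: 0x33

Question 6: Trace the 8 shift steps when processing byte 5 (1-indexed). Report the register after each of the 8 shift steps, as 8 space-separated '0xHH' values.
After byte 1 (0x1C): reg=0x0B
After byte 2 (0xD5): reg=0x14
After byte 3 (0xAA): reg=0x33
After byte 4 (0x15): reg=0xF2
Register before byte 5: 0xF2
After XOR with byte 0x5E: 0xAC

Answer: 0x5F 0xBE 0x7B 0xF6 0xEB 0xD1 0xA5 0x4D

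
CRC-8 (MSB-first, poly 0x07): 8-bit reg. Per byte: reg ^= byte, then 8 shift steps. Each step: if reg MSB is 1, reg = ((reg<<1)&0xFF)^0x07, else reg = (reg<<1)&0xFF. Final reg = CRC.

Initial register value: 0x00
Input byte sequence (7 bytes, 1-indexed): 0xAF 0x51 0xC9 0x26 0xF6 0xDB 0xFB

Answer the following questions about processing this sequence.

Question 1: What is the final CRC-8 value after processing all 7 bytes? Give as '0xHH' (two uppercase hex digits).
After byte 1 (0xAF): reg=0x44
After byte 2 (0x51): reg=0x6B
After byte 3 (0xC9): reg=0x67
After byte 4 (0x26): reg=0xC0
After byte 5 (0xF6): reg=0x82
After byte 6 (0xDB): reg=0x88
After byte 7 (0xFB): reg=0x5E

Answer: 0x5E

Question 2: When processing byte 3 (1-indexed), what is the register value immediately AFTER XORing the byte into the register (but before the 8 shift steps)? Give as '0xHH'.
Register before byte 3: 0x6B
Byte 3: 0xC9
0x6B XOR 0xC9 = 0xA2

Answer: 0xA2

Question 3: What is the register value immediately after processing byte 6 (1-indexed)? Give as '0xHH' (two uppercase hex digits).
Answer: 0x88

Derivation:
After byte 1 (0xAF): reg=0x44
After byte 2 (0x51): reg=0x6B
After byte 3 (0xC9): reg=0x67
After byte 4 (0x26): reg=0xC0
After byte 5 (0xF6): reg=0x82
After byte 6 (0xDB): reg=0x88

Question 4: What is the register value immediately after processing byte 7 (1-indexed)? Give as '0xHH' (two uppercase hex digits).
After byte 1 (0xAF): reg=0x44
After byte 2 (0x51): reg=0x6B
After byte 3 (0xC9): reg=0x67
After byte 4 (0x26): reg=0xC0
After byte 5 (0xF6): reg=0x82
After byte 6 (0xDB): reg=0x88
After byte 7 (0xFB): reg=0x5E

Answer: 0x5E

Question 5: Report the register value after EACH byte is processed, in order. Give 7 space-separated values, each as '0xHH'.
0x44 0x6B 0x67 0xC0 0x82 0x88 0x5E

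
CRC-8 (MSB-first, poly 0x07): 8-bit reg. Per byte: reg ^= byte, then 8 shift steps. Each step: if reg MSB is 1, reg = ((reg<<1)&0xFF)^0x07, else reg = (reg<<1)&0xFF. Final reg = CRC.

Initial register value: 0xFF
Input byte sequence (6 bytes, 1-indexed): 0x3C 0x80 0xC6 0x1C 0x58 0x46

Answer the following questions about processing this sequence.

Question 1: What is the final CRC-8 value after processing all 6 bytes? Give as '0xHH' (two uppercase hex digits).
Answer: 0x81

Derivation:
After byte 1 (0x3C): reg=0x47
After byte 2 (0x80): reg=0x5B
After byte 3 (0xC6): reg=0xDA
After byte 4 (0x1C): reg=0x5C
After byte 5 (0x58): reg=0x1C
After byte 6 (0x46): reg=0x81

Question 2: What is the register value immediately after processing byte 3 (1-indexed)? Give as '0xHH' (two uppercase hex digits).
Answer: 0xDA

Derivation:
After byte 1 (0x3C): reg=0x47
After byte 2 (0x80): reg=0x5B
After byte 3 (0xC6): reg=0xDA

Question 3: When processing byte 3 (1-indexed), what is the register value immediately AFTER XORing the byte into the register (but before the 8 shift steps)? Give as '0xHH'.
Register before byte 3: 0x5B
Byte 3: 0xC6
0x5B XOR 0xC6 = 0x9D

Answer: 0x9D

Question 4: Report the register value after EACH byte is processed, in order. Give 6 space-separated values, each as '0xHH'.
0x47 0x5B 0xDA 0x5C 0x1C 0x81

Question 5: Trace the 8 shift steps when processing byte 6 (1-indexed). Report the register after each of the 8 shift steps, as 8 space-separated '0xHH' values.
After byte 1 (0x3C): reg=0x47
After byte 2 (0x80): reg=0x5B
After byte 3 (0xC6): reg=0xDA
After byte 4 (0x1C): reg=0x5C
After byte 5 (0x58): reg=0x1C
Register before byte 6: 0x1C
After XOR with byte 0x46: 0x5A

Answer: 0xB4 0x6F 0xDE 0xBB 0x71 0xE2 0xC3 0x81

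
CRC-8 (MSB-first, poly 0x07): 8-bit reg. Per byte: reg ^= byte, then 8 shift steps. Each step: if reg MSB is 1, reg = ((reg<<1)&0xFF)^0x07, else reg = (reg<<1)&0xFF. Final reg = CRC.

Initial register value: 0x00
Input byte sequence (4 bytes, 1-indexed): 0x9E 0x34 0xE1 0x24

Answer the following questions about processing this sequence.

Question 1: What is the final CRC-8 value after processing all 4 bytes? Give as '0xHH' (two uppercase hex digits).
After byte 1 (0x9E): reg=0xD3
After byte 2 (0x34): reg=0xBB
After byte 3 (0xE1): reg=0x81
After byte 4 (0x24): reg=0x72

Answer: 0x72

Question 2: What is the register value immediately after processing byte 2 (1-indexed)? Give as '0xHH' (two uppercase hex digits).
After byte 1 (0x9E): reg=0xD3
After byte 2 (0x34): reg=0xBB

Answer: 0xBB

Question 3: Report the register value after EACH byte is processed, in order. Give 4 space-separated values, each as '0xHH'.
0xD3 0xBB 0x81 0x72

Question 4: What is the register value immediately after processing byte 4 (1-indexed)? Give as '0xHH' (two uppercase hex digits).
Answer: 0x72

Derivation:
After byte 1 (0x9E): reg=0xD3
After byte 2 (0x34): reg=0xBB
After byte 3 (0xE1): reg=0x81
After byte 4 (0x24): reg=0x72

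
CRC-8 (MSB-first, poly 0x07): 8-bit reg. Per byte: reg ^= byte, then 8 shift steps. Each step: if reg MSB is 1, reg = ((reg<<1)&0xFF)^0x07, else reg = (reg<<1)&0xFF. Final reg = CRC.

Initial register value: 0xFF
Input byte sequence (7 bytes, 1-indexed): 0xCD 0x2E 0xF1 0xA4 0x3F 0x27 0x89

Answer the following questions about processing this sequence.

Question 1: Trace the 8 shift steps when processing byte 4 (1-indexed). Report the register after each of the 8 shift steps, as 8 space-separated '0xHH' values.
Answer: 0x64 0xC8 0x97 0x29 0x52 0xA4 0x4F 0x9E

Derivation:
After byte 1 (0xCD): reg=0x9E
After byte 2 (0x2E): reg=0x19
After byte 3 (0xF1): reg=0x96
Register before byte 4: 0x96
After XOR with byte 0xA4: 0x32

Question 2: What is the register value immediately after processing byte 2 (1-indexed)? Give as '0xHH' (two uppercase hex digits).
Answer: 0x19

Derivation:
After byte 1 (0xCD): reg=0x9E
After byte 2 (0x2E): reg=0x19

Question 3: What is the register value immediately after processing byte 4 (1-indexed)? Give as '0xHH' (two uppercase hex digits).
After byte 1 (0xCD): reg=0x9E
After byte 2 (0x2E): reg=0x19
After byte 3 (0xF1): reg=0x96
After byte 4 (0xA4): reg=0x9E

Answer: 0x9E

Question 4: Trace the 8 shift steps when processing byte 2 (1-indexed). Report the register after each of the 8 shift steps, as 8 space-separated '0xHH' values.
Answer: 0x67 0xCE 0x9B 0x31 0x62 0xC4 0x8F 0x19

Derivation:
After byte 1 (0xCD): reg=0x9E
Register before byte 2: 0x9E
After XOR with byte 0x2E: 0xB0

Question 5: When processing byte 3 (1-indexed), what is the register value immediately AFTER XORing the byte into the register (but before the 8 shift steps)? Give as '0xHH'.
Register before byte 3: 0x19
Byte 3: 0xF1
0x19 XOR 0xF1 = 0xE8

Answer: 0xE8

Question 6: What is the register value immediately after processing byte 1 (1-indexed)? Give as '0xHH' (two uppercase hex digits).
Answer: 0x9E

Derivation:
After byte 1 (0xCD): reg=0x9E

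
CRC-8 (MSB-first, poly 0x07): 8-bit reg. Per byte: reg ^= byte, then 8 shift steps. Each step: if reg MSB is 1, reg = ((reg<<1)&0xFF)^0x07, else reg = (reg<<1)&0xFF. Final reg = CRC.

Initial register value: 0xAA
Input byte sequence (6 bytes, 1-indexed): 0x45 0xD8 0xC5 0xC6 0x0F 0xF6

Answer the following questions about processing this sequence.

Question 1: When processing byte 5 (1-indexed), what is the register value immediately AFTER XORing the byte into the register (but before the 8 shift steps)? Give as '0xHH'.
Answer: 0x37

Derivation:
Register before byte 5: 0x38
Byte 5: 0x0F
0x38 XOR 0x0F = 0x37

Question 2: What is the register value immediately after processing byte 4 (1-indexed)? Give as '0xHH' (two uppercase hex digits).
After byte 1 (0x45): reg=0x83
After byte 2 (0xD8): reg=0x86
After byte 3 (0xC5): reg=0xCE
After byte 4 (0xC6): reg=0x38

Answer: 0x38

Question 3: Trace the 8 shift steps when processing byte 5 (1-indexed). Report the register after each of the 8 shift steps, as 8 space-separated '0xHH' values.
After byte 1 (0x45): reg=0x83
After byte 2 (0xD8): reg=0x86
After byte 3 (0xC5): reg=0xCE
After byte 4 (0xC6): reg=0x38
Register before byte 5: 0x38
After XOR with byte 0x0F: 0x37

Answer: 0x6E 0xDC 0xBF 0x79 0xF2 0xE3 0xC1 0x85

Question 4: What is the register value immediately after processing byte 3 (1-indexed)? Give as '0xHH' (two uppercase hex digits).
Answer: 0xCE

Derivation:
After byte 1 (0x45): reg=0x83
After byte 2 (0xD8): reg=0x86
After byte 3 (0xC5): reg=0xCE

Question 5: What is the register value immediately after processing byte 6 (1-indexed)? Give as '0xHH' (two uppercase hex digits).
Answer: 0x5E

Derivation:
After byte 1 (0x45): reg=0x83
After byte 2 (0xD8): reg=0x86
After byte 3 (0xC5): reg=0xCE
After byte 4 (0xC6): reg=0x38
After byte 5 (0x0F): reg=0x85
After byte 6 (0xF6): reg=0x5E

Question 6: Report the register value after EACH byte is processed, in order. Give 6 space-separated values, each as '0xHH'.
0x83 0x86 0xCE 0x38 0x85 0x5E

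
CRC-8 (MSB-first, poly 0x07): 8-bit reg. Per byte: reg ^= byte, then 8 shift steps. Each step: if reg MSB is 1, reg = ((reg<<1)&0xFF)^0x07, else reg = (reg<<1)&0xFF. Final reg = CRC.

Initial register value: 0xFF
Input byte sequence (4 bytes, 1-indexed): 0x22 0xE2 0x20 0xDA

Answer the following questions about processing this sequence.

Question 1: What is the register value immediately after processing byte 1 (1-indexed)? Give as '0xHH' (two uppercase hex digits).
After byte 1 (0x22): reg=0x1D

Answer: 0x1D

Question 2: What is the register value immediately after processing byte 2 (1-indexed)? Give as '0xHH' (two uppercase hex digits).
Answer: 0xF3

Derivation:
After byte 1 (0x22): reg=0x1D
After byte 2 (0xE2): reg=0xF3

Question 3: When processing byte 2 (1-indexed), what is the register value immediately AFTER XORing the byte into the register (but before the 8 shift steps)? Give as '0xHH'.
Register before byte 2: 0x1D
Byte 2: 0xE2
0x1D XOR 0xE2 = 0xFF

Answer: 0xFF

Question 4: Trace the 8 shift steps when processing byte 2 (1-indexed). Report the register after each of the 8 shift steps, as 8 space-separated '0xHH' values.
Answer: 0xF9 0xF5 0xED 0xDD 0xBD 0x7D 0xFA 0xF3

Derivation:
After byte 1 (0x22): reg=0x1D
Register before byte 2: 0x1D
After XOR with byte 0xE2: 0xFF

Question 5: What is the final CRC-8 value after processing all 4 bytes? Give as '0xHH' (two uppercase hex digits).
Answer: 0x8D

Derivation:
After byte 1 (0x22): reg=0x1D
After byte 2 (0xE2): reg=0xF3
After byte 3 (0x20): reg=0x37
After byte 4 (0xDA): reg=0x8D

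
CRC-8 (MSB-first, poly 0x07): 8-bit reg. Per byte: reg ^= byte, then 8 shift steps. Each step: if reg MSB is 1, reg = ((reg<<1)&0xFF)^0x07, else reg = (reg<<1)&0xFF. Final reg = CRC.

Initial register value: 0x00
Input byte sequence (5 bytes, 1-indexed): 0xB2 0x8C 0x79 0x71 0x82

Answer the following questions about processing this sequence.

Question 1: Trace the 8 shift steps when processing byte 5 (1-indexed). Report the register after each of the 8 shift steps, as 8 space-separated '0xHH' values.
Answer: 0x17 0x2E 0x5C 0xB8 0x77 0xEE 0xDB 0xB1

Derivation:
After byte 1 (0xB2): reg=0x17
After byte 2 (0x8C): reg=0xC8
After byte 3 (0x79): reg=0x1E
After byte 4 (0x71): reg=0x0A
Register before byte 5: 0x0A
After XOR with byte 0x82: 0x88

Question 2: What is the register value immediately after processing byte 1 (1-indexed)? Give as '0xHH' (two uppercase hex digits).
Answer: 0x17

Derivation:
After byte 1 (0xB2): reg=0x17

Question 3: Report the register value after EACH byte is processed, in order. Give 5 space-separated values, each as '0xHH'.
0x17 0xC8 0x1E 0x0A 0xB1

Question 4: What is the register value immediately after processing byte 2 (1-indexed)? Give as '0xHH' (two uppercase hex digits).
After byte 1 (0xB2): reg=0x17
After byte 2 (0x8C): reg=0xC8

Answer: 0xC8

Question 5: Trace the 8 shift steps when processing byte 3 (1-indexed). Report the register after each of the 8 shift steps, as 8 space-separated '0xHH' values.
Answer: 0x65 0xCA 0x93 0x21 0x42 0x84 0x0F 0x1E

Derivation:
After byte 1 (0xB2): reg=0x17
After byte 2 (0x8C): reg=0xC8
Register before byte 3: 0xC8
After XOR with byte 0x79: 0xB1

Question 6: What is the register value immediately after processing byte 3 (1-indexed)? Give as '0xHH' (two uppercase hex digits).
Answer: 0x1E

Derivation:
After byte 1 (0xB2): reg=0x17
After byte 2 (0x8C): reg=0xC8
After byte 3 (0x79): reg=0x1E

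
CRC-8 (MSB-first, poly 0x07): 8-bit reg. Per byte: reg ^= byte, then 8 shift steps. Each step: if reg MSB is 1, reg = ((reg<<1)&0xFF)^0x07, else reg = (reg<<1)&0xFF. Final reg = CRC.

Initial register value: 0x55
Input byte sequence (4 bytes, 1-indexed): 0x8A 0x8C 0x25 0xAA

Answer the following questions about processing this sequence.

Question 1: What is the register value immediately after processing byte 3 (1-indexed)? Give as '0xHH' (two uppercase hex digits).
Answer: 0xD9

Derivation:
After byte 1 (0x8A): reg=0x13
After byte 2 (0x8C): reg=0xD4
After byte 3 (0x25): reg=0xD9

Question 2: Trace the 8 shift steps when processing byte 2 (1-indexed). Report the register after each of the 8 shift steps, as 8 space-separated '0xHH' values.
Answer: 0x39 0x72 0xE4 0xCF 0x99 0x35 0x6A 0xD4

Derivation:
After byte 1 (0x8A): reg=0x13
Register before byte 2: 0x13
After XOR with byte 0x8C: 0x9F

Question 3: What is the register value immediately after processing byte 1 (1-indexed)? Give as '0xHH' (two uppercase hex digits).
Answer: 0x13

Derivation:
After byte 1 (0x8A): reg=0x13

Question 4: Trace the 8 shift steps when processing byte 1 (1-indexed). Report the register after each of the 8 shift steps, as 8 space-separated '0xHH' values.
Answer: 0xB9 0x75 0xEA 0xD3 0xA1 0x45 0x8A 0x13

Derivation:
Register before byte 1: 0x55
After XOR with byte 0x8A: 0xDF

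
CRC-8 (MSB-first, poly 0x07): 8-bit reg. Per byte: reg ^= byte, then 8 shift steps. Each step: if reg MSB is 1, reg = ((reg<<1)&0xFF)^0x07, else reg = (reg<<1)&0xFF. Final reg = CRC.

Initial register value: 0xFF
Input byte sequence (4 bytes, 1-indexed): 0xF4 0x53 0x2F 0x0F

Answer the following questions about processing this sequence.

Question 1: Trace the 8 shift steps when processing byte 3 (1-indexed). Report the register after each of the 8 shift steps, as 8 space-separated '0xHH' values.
Answer: 0x0C 0x18 0x30 0x60 0xC0 0x87 0x09 0x12

Derivation:
After byte 1 (0xF4): reg=0x31
After byte 2 (0x53): reg=0x29
Register before byte 3: 0x29
After XOR with byte 0x2F: 0x06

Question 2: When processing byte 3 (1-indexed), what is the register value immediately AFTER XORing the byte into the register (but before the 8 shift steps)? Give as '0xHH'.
Answer: 0x06

Derivation:
Register before byte 3: 0x29
Byte 3: 0x2F
0x29 XOR 0x2F = 0x06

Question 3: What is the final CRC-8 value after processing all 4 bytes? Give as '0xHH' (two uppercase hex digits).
After byte 1 (0xF4): reg=0x31
After byte 2 (0x53): reg=0x29
After byte 3 (0x2F): reg=0x12
After byte 4 (0x0F): reg=0x53

Answer: 0x53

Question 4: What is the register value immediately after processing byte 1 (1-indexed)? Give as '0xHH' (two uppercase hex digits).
After byte 1 (0xF4): reg=0x31

Answer: 0x31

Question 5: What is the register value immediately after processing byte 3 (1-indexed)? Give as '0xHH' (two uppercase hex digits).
After byte 1 (0xF4): reg=0x31
After byte 2 (0x53): reg=0x29
After byte 3 (0x2F): reg=0x12

Answer: 0x12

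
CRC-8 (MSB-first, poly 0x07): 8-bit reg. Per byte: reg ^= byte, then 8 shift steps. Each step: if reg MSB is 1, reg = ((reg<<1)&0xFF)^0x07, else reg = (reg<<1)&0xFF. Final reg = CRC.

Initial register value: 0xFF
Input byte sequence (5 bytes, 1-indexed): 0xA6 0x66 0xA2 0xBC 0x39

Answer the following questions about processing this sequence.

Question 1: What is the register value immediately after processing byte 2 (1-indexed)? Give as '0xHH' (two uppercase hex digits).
Answer: 0x84

Derivation:
After byte 1 (0xA6): reg=0x88
After byte 2 (0x66): reg=0x84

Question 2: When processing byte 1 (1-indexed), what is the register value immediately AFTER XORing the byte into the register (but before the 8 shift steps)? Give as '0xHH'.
Register before byte 1: 0xFF
Byte 1: 0xA6
0xFF XOR 0xA6 = 0x59

Answer: 0x59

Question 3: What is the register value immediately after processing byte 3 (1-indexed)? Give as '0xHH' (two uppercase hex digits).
Answer: 0xF2

Derivation:
After byte 1 (0xA6): reg=0x88
After byte 2 (0x66): reg=0x84
After byte 3 (0xA2): reg=0xF2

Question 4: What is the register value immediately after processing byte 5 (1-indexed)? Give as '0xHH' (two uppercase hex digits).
Answer: 0x22

Derivation:
After byte 1 (0xA6): reg=0x88
After byte 2 (0x66): reg=0x84
After byte 3 (0xA2): reg=0xF2
After byte 4 (0xBC): reg=0xED
After byte 5 (0x39): reg=0x22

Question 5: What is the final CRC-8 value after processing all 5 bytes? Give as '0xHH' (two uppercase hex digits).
Answer: 0x22

Derivation:
After byte 1 (0xA6): reg=0x88
After byte 2 (0x66): reg=0x84
After byte 3 (0xA2): reg=0xF2
After byte 4 (0xBC): reg=0xED
After byte 5 (0x39): reg=0x22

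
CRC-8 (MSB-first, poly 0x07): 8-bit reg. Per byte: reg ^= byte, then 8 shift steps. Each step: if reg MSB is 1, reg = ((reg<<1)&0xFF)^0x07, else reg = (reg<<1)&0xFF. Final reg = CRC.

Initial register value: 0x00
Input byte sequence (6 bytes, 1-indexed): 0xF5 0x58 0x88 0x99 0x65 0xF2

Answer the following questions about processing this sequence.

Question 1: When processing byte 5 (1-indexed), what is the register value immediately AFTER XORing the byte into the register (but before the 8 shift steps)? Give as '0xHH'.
Answer: 0x85

Derivation:
Register before byte 5: 0xE0
Byte 5: 0x65
0xE0 XOR 0x65 = 0x85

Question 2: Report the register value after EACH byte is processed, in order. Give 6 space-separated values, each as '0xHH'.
0xC5 0xDA 0xB9 0xE0 0x92 0x27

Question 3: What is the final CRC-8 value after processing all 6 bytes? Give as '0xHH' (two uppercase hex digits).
Answer: 0x27

Derivation:
After byte 1 (0xF5): reg=0xC5
After byte 2 (0x58): reg=0xDA
After byte 3 (0x88): reg=0xB9
After byte 4 (0x99): reg=0xE0
After byte 5 (0x65): reg=0x92
After byte 6 (0xF2): reg=0x27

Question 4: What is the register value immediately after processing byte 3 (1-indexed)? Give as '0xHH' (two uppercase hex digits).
Answer: 0xB9

Derivation:
After byte 1 (0xF5): reg=0xC5
After byte 2 (0x58): reg=0xDA
After byte 3 (0x88): reg=0xB9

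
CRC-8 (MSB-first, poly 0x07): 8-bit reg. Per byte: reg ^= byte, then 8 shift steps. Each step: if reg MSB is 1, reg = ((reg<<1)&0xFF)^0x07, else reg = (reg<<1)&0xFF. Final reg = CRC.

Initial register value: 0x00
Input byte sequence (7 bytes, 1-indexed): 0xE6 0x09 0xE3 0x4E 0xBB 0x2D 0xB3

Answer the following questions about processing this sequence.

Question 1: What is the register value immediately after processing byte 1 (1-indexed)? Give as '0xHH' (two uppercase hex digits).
After byte 1 (0xE6): reg=0xBC

Answer: 0xBC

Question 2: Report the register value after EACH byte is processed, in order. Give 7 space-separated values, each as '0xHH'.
0xBC 0x02 0xA9 0xBB 0x00 0xC3 0x57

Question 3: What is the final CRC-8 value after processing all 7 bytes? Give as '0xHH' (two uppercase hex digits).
Answer: 0x57

Derivation:
After byte 1 (0xE6): reg=0xBC
After byte 2 (0x09): reg=0x02
After byte 3 (0xE3): reg=0xA9
After byte 4 (0x4E): reg=0xBB
After byte 5 (0xBB): reg=0x00
After byte 6 (0x2D): reg=0xC3
After byte 7 (0xB3): reg=0x57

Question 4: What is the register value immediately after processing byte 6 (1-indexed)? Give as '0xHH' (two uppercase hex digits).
Answer: 0xC3

Derivation:
After byte 1 (0xE6): reg=0xBC
After byte 2 (0x09): reg=0x02
After byte 3 (0xE3): reg=0xA9
After byte 4 (0x4E): reg=0xBB
After byte 5 (0xBB): reg=0x00
After byte 6 (0x2D): reg=0xC3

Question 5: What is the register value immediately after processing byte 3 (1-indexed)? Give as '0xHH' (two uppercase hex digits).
After byte 1 (0xE6): reg=0xBC
After byte 2 (0x09): reg=0x02
After byte 3 (0xE3): reg=0xA9

Answer: 0xA9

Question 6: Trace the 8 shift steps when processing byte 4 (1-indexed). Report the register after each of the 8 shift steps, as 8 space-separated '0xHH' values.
After byte 1 (0xE6): reg=0xBC
After byte 2 (0x09): reg=0x02
After byte 3 (0xE3): reg=0xA9
Register before byte 4: 0xA9
After XOR with byte 0x4E: 0xE7

Answer: 0xC9 0x95 0x2D 0x5A 0xB4 0x6F 0xDE 0xBB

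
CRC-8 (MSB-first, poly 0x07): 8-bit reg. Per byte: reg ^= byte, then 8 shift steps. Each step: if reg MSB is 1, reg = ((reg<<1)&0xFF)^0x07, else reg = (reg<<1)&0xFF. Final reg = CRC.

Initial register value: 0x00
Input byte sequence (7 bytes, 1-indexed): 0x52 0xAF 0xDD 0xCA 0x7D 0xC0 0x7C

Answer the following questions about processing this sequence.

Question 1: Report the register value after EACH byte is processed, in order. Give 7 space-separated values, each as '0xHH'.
0xB9 0x62 0x34 0xF4 0xB6 0x45 0xAF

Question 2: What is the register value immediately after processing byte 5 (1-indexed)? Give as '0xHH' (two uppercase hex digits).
Answer: 0xB6

Derivation:
After byte 1 (0x52): reg=0xB9
After byte 2 (0xAF): reg=0x62
After byte 3 (0xDD): reg=0x34
After byte 4 (0xCA): reg=0xF4
After byte 5 (0x7D): reg=0xB6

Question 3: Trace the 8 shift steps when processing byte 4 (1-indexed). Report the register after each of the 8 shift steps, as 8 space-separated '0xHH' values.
After byte 1 (0x52): reg=0xB9
After byte 2 (0xAF): reg=0x62
After byte 3 (0xDD): reg=0x34
Register before byte 4: 0x34
After XOR with byte 0xCA: 0xFE

Answer: 0xFB 0xF1 0xE5 0xCD 0x9D 0x3D 0x7A 0xF4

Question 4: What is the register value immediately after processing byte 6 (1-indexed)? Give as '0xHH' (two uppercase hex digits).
Answer: 0x45

Derivation:
After byte 1 (0x52): reg=0xB9
After byte 2 (0xAF): reg=0x62
After byte 3 (0xDD): reg=0x34
After byte 4 (0xCA): reg=0xF4
After byte 5 (0x7D): reg=0xB6
After byte 6 (0xC0): reg=0x45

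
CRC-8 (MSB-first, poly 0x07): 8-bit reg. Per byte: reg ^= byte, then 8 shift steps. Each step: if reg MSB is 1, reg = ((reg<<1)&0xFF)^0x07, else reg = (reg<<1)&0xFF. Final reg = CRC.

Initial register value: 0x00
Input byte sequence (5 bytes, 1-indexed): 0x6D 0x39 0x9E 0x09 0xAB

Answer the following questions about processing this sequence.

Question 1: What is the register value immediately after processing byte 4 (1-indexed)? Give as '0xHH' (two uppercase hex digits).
Answer: 0x78

Derivation:
After byte 1 (0x6D): reg=0x04
After byte 2 (0x39): reg=0xB3
After byte 3 (0x9E): reg=0xC3
After byte 4 (0x09): reg=0x78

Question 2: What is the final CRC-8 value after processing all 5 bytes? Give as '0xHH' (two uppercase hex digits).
Answer: 0x37

Derivation:
After byte 1 (0x6D): reg=0x04
After byte 2 (0x39): reg=0xB3
After byte 3 (0x9E): reg=0xC3
After byte 4 (0x09): reg=0x78
After byte 5 (0xAB): reg=0x37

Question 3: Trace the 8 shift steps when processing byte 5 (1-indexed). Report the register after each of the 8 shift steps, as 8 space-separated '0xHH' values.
After byte 1 (0x6D): reg=0x04
After byte 2 (0x39): reg=0xB3
After byte 3 (0x9E): reg=0xC3
After byte 4 (0x09): reg=0x78
Register before byte 5: 0x78
After XOR with byte 0xAB: 0xD3

Answer: 0xA1 0x45 0x8A 0x13 0x26 0x4C 0x98 0x37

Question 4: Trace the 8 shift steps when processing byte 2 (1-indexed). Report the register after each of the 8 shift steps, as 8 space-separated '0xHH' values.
Answer: 0x7A 0xF4 0xEF 0xD9 0xB5 0x6D 0xDA 0xB3

Derivation:
After byte 1 (0x6D): reg=0x04
Register before byte 2: 0x04
After XOR with byte 0x39: 0x3D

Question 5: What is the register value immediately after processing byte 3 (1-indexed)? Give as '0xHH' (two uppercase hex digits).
Answer: 0xC3

Derivation:
After byte 1 (0x6D): reg=0x04
After byte 2 (0x39): reg=0xB3
After byte 3 (0x9E): reg=0xC3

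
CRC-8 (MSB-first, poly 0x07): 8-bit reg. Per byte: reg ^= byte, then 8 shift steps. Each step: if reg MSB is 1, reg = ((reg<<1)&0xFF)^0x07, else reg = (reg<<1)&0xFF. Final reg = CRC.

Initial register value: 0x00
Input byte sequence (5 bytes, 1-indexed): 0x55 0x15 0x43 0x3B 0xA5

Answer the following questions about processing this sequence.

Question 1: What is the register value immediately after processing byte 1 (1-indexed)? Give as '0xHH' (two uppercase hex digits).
After byte 1 (0x55): reg=0xAC

Answer: 0xAC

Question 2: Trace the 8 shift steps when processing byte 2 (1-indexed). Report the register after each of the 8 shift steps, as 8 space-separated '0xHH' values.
After byte 1 (0x55): reg=0xAC
Register before byte 2: 0xAC
After XOR with byte 0x15: 0xB9

Answer: 0x75 0xEA 0xD3 0xA1 0x45 0x8A 0x13 0x26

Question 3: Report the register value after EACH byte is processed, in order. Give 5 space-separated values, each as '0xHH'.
0xAC 0x26 0x3C 0x15 0x19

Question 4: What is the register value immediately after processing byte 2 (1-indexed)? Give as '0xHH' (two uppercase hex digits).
After byte 1 (0x55): reg=0xAC
After byte 2 (0x15): reg=0x26

Answer: 0x26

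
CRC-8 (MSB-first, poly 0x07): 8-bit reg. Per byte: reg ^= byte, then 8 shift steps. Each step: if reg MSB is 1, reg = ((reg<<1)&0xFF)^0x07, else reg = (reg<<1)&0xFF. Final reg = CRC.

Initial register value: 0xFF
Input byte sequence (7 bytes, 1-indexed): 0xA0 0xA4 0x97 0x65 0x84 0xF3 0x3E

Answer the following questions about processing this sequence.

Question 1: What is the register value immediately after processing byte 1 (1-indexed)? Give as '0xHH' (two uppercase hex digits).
Answer: 0x9A

Derivation:
After byte 1 (0xA0): reg=0x9A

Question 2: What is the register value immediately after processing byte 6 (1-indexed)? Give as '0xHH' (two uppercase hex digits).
Answer: 0x00

Derivation:
After byte 1 (0xA0): reg=0x9A
After byte 2 (0xA4): reg=0xBA
After byte 3 (0x97): reg=0xC3
After byte 4 (0x65): reg=0x7B
After byte 5 (0x84): reg=0xF3
After byte 6 (0xF3): reg=0x00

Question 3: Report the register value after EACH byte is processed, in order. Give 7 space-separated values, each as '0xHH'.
0x9A 0xBA 0xC3 0x7B 0xF3 0x00 0xBA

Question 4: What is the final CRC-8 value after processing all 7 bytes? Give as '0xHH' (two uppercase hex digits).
After byte 1 (0xA0): reg=0x9A
After byte 2 (0xA4): reg=0xBA
After byte 3 (0x97): reg=0xC3
After byte 4 (0x65): reg=0x7B
After byte 5 (0x84): reg=0xF3
After byte 6 (0xF3): reg=0x00
After byte 7 (0x3E): reg=0xBA

Answer: 0xBA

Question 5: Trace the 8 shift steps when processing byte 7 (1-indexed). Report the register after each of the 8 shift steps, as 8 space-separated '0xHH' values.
Answer: 0x7C 0xF8 0xF7 0xE9 0xD5 0xAD 0x5D 0xBA

Derivation:
After byte 1 (0xA0): reg=0x9A
After byte 2 (0xA4): reg=0xBA
After byte 3 (0x97): reg=0xC3
After byte 4 (0x65): reg=0x7B
After byte 5 (0x84): reg=0xF3
After byte 6 (0xF3): reg=0x00
Register before byte 7: 0x00
After XOR with byte 0x3E: 0x3E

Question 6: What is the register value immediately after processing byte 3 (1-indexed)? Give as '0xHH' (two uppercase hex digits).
After byte 1 (0xA0): reg=0x9A
After byte 2 (0xA4): reg=0xBA
After byte 3 (0x97): reg=0xC3

Answer: 0xC3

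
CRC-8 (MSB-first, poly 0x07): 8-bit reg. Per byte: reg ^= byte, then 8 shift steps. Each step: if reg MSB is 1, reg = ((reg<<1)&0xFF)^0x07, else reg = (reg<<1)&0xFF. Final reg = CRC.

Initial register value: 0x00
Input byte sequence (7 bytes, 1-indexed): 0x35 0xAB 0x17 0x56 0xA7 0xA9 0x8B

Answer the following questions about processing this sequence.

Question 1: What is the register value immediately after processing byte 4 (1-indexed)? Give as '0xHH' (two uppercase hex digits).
Answer: 0xDA

Derivation:
After byte 1 (0x35): reg=0x8B
After byte 2 (0xAB): reg=0xE0
After byte 3 (0x17): reg=0xCB
After byte 4 (0x56): reg=0xDA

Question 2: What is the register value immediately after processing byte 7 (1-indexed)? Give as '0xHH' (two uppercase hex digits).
After byte 1 (0x35): reg=0x8B
After byte 2 (0xAB): reg=0xE0
After byte 3 (0x17): reg=0xCB
After byte 4 (0x56): reg=0xDA
After byte 5 (0xA7): reg=0x74
After byte 6 (0xA9): reg=0x1D
After byte 7 (0x8B): reg=0xEB

Answer: 0xEB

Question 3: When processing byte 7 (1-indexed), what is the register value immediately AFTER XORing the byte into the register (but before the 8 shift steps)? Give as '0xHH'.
Answer: 0x96

Derivation:
Register before byte 7: 0x1D
Byte 7: 0x8B
0x1D XOR 0x8B = 0x96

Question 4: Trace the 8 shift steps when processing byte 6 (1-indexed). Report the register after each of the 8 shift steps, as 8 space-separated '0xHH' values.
After byte 1 (0x35): reg=0x8B
After byte 2 (0xAB): reg=0xE0
After byte 3 (0x17): reg=0xCB
After byte 4 (0x56): reg=0xDA
After byte 5 (0xA7): reg=0x74
Register before byte 6: 0x74
After XOR with byte 0xA9: 0xDD

Answer: 0xBD 0x7D 0xFA 0xF3 0xE1 0xC5 0x8D 0x1D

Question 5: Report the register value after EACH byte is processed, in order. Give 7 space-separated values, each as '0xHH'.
0x8B 0xE0 0xCB 0xDA 0x74 0x1D 0xEB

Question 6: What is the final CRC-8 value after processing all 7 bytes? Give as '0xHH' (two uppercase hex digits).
Answer: 0xEB

Derivation:
After byte 1 (0x35): reg=0x8B
After byte 2 (0xAB): reg=0xE0
After byte 3 (0x17): reg=0xCB
After byte 4 (0x56): reg=0xDA
After byte 5 (0xA7): reg=0x74
After byte 6 (0xA9): reg=0x1D
After byte 7 (0x8B): reg=0xEB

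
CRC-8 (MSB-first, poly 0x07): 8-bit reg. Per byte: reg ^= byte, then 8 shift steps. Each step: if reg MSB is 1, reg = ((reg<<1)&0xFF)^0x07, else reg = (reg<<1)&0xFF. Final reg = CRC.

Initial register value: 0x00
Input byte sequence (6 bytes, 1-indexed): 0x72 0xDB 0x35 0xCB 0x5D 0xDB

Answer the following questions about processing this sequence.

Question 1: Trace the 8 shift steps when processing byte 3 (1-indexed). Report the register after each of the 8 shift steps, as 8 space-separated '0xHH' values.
Answer: 0x63 0xC6 0x8B 0x11 0x22 0x44 0x88 0x17

Derivation:
After byte 1 (0x72): reg=0x59
After byte 2 (0xDB): reg=0x87
Register before byte 3: 0x87
After XOR with byte 0x35: 0xB2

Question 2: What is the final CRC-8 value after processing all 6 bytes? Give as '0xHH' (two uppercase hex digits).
After byte 1 (0x72): reg=0x59
After byte 2 (0xDB): reg=0x87
After byte 3 (0x35): reg=0x17
After byte 4 (0xCB): reg=0x1A
After byte 5 (0x5D): reg=0xD2
After byte 6 (0xDB): reg=0x3F

Answer: 0x3F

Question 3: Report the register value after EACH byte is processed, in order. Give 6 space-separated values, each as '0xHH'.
0x59 0x87 0x17 0x1A 0xD2 0x3F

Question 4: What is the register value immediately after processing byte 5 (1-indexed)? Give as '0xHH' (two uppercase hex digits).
After byte 1 (0x72): reg=0x59
After byte 2 (0xDB): reg=0x87
After byte 3 (0x35): reg=0x17
After byte 4 (0xCB): reg=0x1A
After byte 5 (0x5D): reg=0xD2

Answer: 0xD2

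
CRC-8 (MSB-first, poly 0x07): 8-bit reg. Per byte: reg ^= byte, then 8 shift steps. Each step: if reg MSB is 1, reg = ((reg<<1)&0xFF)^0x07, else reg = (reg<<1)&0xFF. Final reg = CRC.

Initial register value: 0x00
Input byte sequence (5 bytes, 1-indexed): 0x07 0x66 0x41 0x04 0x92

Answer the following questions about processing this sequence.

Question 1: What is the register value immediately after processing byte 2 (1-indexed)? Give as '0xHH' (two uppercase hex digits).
After byte 1 (0x07): reg=0x15
After byte 2 (0x66): reg=0x5E

Answer: 0x5E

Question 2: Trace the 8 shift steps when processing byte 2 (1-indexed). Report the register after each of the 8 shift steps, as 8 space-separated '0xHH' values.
After byte 1 (0x07): reg=0x15
Register before byte 2: 0x15
After XOR with byte 0x66: 0x73

Answer: 0xE6 0xCB 0x91 0x25 0x4A 0x94 0x2F 0x5E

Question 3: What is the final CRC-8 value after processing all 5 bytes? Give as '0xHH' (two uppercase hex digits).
After byte 1 (0x07): reg=0x15
After byte 2 (0x66): reg=0x5E
After byte 3 (0x41): reg=0x5D
After byte 4 (0x04): reg=0x88
After byte 5 (0x92): reg=0x46

Answer: 0x46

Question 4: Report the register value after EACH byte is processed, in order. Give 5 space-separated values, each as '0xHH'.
0x15 0x5E 0x5D 0x88 0x46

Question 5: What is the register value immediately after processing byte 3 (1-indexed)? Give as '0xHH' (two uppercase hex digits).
After byte 1 (0x07): reg=0x15
After byte 2 (0x66): reg=0x5E
After byte 3 (0x41): reg=0x5D

Answer: 0x5D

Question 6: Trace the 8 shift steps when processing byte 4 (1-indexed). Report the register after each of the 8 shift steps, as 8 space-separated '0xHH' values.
Answer: 0xB2 0x63 0xC6 0x8B 0x11 0x22 0x44 0x88

Derivation:
After byte 1 (0x07): reg=0x15
After byte 2 (0x66): reg=0x5E
After byte 3 (0x41): reg=0x5D
Register before byte 4: 0x5D
After XOR with byte 0x04: 0x59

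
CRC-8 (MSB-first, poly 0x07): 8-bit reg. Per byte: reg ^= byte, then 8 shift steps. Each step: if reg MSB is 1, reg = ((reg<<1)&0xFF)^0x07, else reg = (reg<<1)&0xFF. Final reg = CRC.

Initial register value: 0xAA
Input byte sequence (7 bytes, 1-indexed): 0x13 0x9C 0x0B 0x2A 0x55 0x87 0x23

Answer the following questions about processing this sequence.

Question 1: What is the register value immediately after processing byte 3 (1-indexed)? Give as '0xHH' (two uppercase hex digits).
After byte 1 (0x13): reg=0x26
After byte 2 (0x9C): reg=0x2F
After byte 3 (0x0B): reg=0xFC

Answer: 0xFC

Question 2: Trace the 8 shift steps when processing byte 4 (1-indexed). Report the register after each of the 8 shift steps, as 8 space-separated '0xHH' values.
Answer: 0xAB 0x51 0xA2 0x43 0x86 0x0B 0x16 0x2C

Derivation:
After byte 1 (0x13): reg=0x26
After byte 2 (0x9C): reg=0x2F
After byte 3 (0x0B): reg=0xFC
Register before byte 4: 0xFC
After XOR with byte 0x2A: 0xD6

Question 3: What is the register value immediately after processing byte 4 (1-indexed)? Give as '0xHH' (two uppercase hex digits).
After byte 1 (0x13): reg=0x26
After byte 2 (0x9C): reg=0x2F
After byte 3 (0x0B): reg=0xFC
After byte 4 (0x2A): reg=0x2C

Answer: 0x2C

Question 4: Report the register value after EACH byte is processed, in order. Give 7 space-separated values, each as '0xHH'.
0x26 0x2F 0xFC 0x2C 0x68 0x83 0x69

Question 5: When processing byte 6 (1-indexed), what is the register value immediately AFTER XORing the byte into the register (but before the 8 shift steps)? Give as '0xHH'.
Answer: 0xEF

Derivation:
Register before byte 6: 0x68
Byte 6: 0x87
0x68 XOR 0x87 = 0xEF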